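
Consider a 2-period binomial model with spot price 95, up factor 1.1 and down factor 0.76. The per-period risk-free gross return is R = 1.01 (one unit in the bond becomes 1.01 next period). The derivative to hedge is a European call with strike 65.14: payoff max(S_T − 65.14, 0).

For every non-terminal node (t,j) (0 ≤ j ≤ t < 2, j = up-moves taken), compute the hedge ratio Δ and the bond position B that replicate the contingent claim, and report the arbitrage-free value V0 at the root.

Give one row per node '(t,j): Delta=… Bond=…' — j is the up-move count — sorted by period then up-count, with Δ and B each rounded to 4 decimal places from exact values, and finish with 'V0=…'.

Since d<R<u, set p* = (R−d)/(u−d) = 0.7353; price each node as the discounted p*-expectation of its children.
Payoff layer (t=2): V(2,0)=0.0000, V(2,1)=14.2800, V(2,2)=49.8100
Node (1,0) S=72.2000: V=(p*·14.2800+(1−p*)·0.0000)/1.01=10.3960; Δ=(14.2800−0.0000)/(79.4200−54.8720)=0.5817; B=V−Δ·S=-31.6040
Node (1,1) S=104.5000: V=(p*·49.8100+(1−p*)·14.2800)/1.01=40.0050; Δ=(49.8100−14.2800)/(114.9500−79.4200)=1.0000; B=V−Δ·S=-64.4950
Node (0,0) S=95.0000: V=(p*·40.0050+(1−p*)·10.3960)/1.01=31.8488; Δ=(40.0050−10.3960)/(104.5000−72.2000)=0.9167; B=V−Δ·S=-55.2362
Check: Δ(0,0)·S0 + B(0,0) = 31.8488 = V0.

(0,0): Delta=0.9167 Bond=-55.2362
(1,0): Delta=0.5817 Bond=-31.6040
(1,1): Delta=1.0000 Bond=-64.4950
V0=31.8488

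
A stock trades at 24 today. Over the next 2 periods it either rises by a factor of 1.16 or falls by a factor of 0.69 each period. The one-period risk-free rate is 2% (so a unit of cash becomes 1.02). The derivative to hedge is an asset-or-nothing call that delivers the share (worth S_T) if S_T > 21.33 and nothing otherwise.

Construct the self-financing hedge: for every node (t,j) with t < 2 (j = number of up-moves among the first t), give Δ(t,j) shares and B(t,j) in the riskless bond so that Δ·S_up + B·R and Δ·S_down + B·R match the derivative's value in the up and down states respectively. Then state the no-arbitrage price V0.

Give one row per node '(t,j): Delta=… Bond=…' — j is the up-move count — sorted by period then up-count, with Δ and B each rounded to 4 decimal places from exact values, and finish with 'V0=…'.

(0,0): Delta=1.9708 Bond=-31.9959
(1,0): Delta=0.0000 Bond=0.0000
(1,1): Delta=2.4681 Bond=-46.4813
V0=15.3024

Under the risk-neutral measure, an up-move has probability p* = (R−d)/(u−d) = 0.7021 and values discount at R = 1.02.
At expiry t=2: V(2,0)=0.0000, V(2,1)=0.0000, V(2,2)=32.2944
  t=1,j=0: stock 16.5600 → up 19.2096 (V=0.0000), down 11.4264 (V=0.0000). Price 0.0000; hedge Δ=0.0000, bond B=0.0000.
  t=1,j=1: stock 27.8400 → up 32.2944 (V=32.2944), down 19.2096 (V=0.0000). Price 22.2302; hedge Δ=2.4681, bond B=-46.4813.
  t=0,j=0: stock 24.0000 → up 27.8400 (V=22.2302), down 16.5600 (V=0.0000). Price 15.3024; hedge Δ=1.9708, bond B=-31.9959.
Self-financing check: at every node Δ·S+B equals the discounted successor values.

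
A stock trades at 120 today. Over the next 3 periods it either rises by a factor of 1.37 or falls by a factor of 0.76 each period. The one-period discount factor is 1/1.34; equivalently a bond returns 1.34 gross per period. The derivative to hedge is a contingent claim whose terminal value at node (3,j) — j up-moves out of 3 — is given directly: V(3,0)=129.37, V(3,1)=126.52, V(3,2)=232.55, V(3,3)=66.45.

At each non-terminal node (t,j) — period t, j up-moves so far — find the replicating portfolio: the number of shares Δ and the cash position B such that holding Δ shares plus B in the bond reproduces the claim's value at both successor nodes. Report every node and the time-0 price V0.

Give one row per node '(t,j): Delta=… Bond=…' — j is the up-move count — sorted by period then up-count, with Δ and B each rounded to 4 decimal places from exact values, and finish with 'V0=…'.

(0,0): Delta=-1.0671 Bond=165.0501
(1,0): Delta=1.3505 Bond=0.6843
(1,1): Delta=-1.1364 Bond=232.5714
(2,0): Delta=-0.0674 Bond=99.1946
(2,1): Delta=1.3912 Bond=-4.1664
(2,2): Delta=-1.2090 Bond=327.9808
V0=37.0006

The replicating-portfolio and risk-neutral prices coincide; use p* = (1.34−0.76)/(1.37−0.76) = 0.9508 for the latter.
Payoff layer (t=3): V(3,0)=129.3700, V(3,1)=126.5200, V(3,2)=232.5500, V(3,3)=66.4500
Node (2,0) S=69.3120: V=(p*·126.5200+(1−p*)·129.3700)/1.34=94.5225; Δ=(126.5200−129.3700)/(94.9574−52.6771)=-0.0674; B=V−Δ·S=99.1946
Node (2,1) S=124.9440: V=(p*·232.5500+(1−p*)·126.5200)/1.34=169.6533; Δ=(232.5500−126.5200)/(171.1733−94.9574)=1.3912; B=V−Δ·S=-4.1664
Node (2,2) S=225.2280: V=(p*·66.4500+(1−p*)·232.5500)/1.34=55.6857; Δ=(66.4500−232.5500)/(308.5624−171.1733)=-1.2090; B=V−Δ·S=327.9808
Node (1,0) S=91.2000: V=(p*·169.6533+(1−p*)·94.5225)/1.34=123.8495; Δ=(169.6533−94.5225)/(124.9440−69.3120)=1.3505; B=V−Δ·S=0.6843
Node (1,1) S=164.4000: V=(p*·55.6857+(1−p*)·169.6533)/1.34=45.7393; Δ=(55.6857−169.6533)/(225.2280−124.9440)=-1.1364; B=V−Δ·S=232.5714
Node (0,0) S=120.0000: V=(p*·45.7393+(1−p*)·123.8495)/1.34=37.0006; Δ=(45.7393−123.8495)/(164.4000−91.2000)=-1.0671; B=V−Δ·S=165.0501
Root portfolio cost Δ·120+B reproduces V0=37.0006.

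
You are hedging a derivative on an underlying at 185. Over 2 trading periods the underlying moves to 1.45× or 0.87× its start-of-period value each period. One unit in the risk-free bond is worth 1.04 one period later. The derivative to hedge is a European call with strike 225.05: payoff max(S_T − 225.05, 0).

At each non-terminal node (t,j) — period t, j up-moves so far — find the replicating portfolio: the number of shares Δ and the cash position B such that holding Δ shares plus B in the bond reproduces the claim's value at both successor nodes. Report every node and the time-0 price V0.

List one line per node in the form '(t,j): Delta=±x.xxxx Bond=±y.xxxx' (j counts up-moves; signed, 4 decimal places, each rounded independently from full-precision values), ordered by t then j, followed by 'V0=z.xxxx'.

(0,0): Delta=0.4614 Bond=-69.1503
(1,0): Delta=0.0892 Bond=-12.0108
(1,1): Delta=1.0000 Bond=-216.3942
V0=16.2098

The replicating-portfolio and risk-neutral prices coincide; use p* = (1.04−0.87)/(1.45−0.87) = 0.2931 for the latter.
Terminal payoffs: V(2,0)=0.0000, V(2,1)=8.3275, V(2,2)=163.9125
(1,0): S=160.9500. Δ = (V_up−V_dn)/(S_up−S_dn) = (8.3275−0.0000)/(233.3775−140.0265) = 0.0892. V = [p*·8.3275 + (1−p*)·0.0000]/1.04 = 2.3469. B = V − Δ·S = -12.0108.
(1,1): S=268.2500. Δ = (V_up−V_dn)/(S_up−S_dn) = (163.9125−8.3275)/(388.9625−233.3775) = 1.0000. V = [p*·163.9125 + (1−p*)·8.3275]/1.04 = 51.8558. B = V − Δ·S = -216.3942.
(0,0): S=185.0000. Δ = (V_up−V_dn)/(S_up−S_dn) = (51.8558−2.3469)/(268.2500−160.9500) = 0.4614. V = [p*·51.8558 + (1−p*)·2.3469]/1.04 = 16.2098. B = V − Δ·S = -69.1503.
Each (Δ,B) replicates both successor values, so the strategy is self-financing and V0 is arbitrage-free.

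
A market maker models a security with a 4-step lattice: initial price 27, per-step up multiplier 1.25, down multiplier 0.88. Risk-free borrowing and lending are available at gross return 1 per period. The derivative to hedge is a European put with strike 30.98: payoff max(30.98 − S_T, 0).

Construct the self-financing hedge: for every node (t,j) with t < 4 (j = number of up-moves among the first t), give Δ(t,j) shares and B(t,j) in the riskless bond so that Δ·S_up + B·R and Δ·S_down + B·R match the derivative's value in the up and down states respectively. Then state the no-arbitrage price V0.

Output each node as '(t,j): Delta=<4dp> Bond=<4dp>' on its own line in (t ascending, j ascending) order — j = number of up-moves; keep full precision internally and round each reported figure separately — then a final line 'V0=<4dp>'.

No-arbitrage ⇒ martingale measure with p* = (R−d)/(u−d) = 0.3243.
Terminal values V(4,·): V(4,0)=14.7882, V(4,1)=7.9803, V(4,2)=0.0000, V(4,3)=0.0000, V(4,4)=0.0000
  t=3,j=0: stock 18.3997 → up 22.9997 (V=7.9803), down 16.1918 (V=14.7882). Price 12.5803; hedge Δ=-1.0000, bond B=30.9800.
  t=3,j=1: stock 26.1360 → up 32.6700 (V=0.0000), down 22.9997 (V=7.9803). Price 5.3921; hedge Δ=-0.8252, bond B=26.9605.
  t=3,j=2: stock 37.1250 → up 46.4062 (V=0.0000), down 32.6700 (V=0.0000). Price 0.0000; hedge Δ=0.0000, bond B=0.0000.
  t=3,j=3: stock 52.7344 → up 65.9180 (V=0.0000), down 46.4062 (V=0.0000). Price 0.0000; hedge Δ=0.0000, bond B=0.0000.
  t=2,j=0: stock 20.9088 → up 26.1360 (V=5.3921), down 18.3997 (V=12.5803). Price 10.2490; hedge Δ=-0.9292, bond B=29.6764.
  t=2,j=1: stock 29.7000 → up 37.1250 (V=0.0000), down 26.1360 (V=5.3921). Price 3.6433; hedge Δ=-0.4907, bond B=18.2166.
  t=2,j=2: stock 42.1875 → up 52.7344 (V=0.0000), down 37.1250 (V=0.0000). Price 0.0000; hedge Δ=0.0000, bond B=0.0000.
  t=1,j=0: stock 23.7600 → up 29.7000 (V=3.6433), down 20.9088 (V=10.2490). Price 8.1066; hedge Δ=-0.7514, bond B=25.9597.
  t=1,j=1: stock 33.7500 → up 42.1875 (V=0.0000), down 29.7000 (V=3.6433). Price 2.4617; hedge Δ=-0.2918, bond B=12.3085.
  t=0,j=0: stock 27.0000 → up 33.7500 (V=2.4617), down 23.7600 (V=8.1066). Price 6.2758; hedge Δ=-0.5651, bond B=21.5323.
Self-financing check: at every node Δ·S+B equals the discounted successor values.

(0,0): Delta=-0.5651 Bond=21.5323
(1,0): Delta=-0.7514 Bond=25.9597
(1,1): Delta=-0.2918 Bond=12.3085
(2,0): Delta=-0.9292 Bond=29.6764
(2,1): Delta=-0.4907 Bond=18.2166
(2,2): Delta=0.0000 Bond=0.0000
(3,0): Delta=-1.0000 Bond=30.9800
(3,1): Delta=-0.8252 Bond=26.9605
(3,2): Delta=0.0000 Bond=0.0000
(3,3): Delta=0.0000 Bond=0.0000
V0=6.2758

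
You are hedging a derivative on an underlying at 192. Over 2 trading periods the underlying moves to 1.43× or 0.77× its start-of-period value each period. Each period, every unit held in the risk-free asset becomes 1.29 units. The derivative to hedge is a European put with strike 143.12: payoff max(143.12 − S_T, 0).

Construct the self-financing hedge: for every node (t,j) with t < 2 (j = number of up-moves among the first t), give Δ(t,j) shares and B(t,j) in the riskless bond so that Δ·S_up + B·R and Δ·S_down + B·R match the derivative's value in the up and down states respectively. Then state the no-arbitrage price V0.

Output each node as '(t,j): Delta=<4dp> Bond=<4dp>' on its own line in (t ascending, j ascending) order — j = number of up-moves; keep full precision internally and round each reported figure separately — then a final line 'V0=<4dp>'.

Under the risk-neutral measure, an up-move has probability p* = (R−d)/(u−d) = 0.7879 and values discount at R = 1.29.
Payoff layer (t=2): V(2,0)=29.2832, V(2,1)=0.0000, V(2,2)=0.0000
(1,0): S=147.8400. Δ = (V_up−V_dn)/(S_up−S_dn) = (0.0000−29.2832)/(211.4112−113.8368) = -0.3001. V = [p*·0.0000 + (1−p*)·29.2832]/1.29 = 4.8152. B = V − Δ·S = 49.1837.
(1,1): S=274.5600. Δ = (V_up−V_dn)/(S_up−S_dn) = (0.0000−0.0000)/(392.6208−211.4112) = 0.0000. V = [p*·0.0000 + (1−p*)·0.0000]/1.29 = 0.0000. B = V − Δ·S = 0.0000.
(0,0): S=192.0000. Δ = (V_up−V_dn)/(S_up−S_dn) = (0.0000−4.8152)/(274.5600−147.8400) = -0.0380. V = [p*·0.0000 + (1−p*)·4.8152]/1.29 = 0.7918. B = V − Δ·S = 8.0875.
Self-financing check: at every node Δ·S+B equals the discounted successor values.

(0,0): Delta=-0.0380 Bond=8.0875
(1,0): Delta=-0.3001 Bond=49.1837
(1,1): Delta=0.0000 Bond=0.0000
V0=0.7918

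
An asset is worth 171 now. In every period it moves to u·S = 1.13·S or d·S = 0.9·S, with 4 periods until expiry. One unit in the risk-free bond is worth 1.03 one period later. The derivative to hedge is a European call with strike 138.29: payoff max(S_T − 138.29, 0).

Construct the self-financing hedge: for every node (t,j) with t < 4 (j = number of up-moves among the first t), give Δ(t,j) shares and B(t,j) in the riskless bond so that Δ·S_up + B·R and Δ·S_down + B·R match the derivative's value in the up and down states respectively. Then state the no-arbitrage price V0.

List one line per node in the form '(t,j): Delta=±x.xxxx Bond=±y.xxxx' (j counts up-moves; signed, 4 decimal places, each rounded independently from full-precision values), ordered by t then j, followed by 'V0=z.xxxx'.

(0,0): Delta=0.9501 Bond=-113.5060
(1,0): Delta=0.8686 Bond=-104.3744
(1,1): Delta=1.0000 Bond=-126.5549
(2,0): Delta=0.6542 Bond=-77.8059
(2,1): Delta=1.0000 Bond=-130.3516
(2,2): Delta=1.0000 Bond=-130.3516
(3,0): Delta=0.0898 Bond=-9.7814
(3,1): Delta=1.0000 Bond=-134.2621
(3,2): Delta=1.0000 Bond=-134.2621
(3,3): Delta=1.0000 Bond=-134.2621
V0=48.9597

The replicating-portfolio and risk-neutral prices coincide; use p* = (1.03−0.9)/(1.13−0.9) = 0.5652 for the latter.
Terminal payoffs: V(4,0)=0.0000, V(4,1)=2.5747, V(4,2)=38.5734, V(4,3)=83.7718, V(4,4)=140.5210
(3,0): S=124.6590. Δ = (V_up−V_dn)/(S_up−S_dn) = (2.5747−0.0000)/(140.8647−112.1931) = 0.0898. V = [p*·2.5747 + (1−p*)·0.0000]/1.03 = 1.4129. B = V − Δ·S = -9.7814.
(3,1): S=156.5163. Δ = (V_up−V_dn)/(S_up−S_dn) = (38.5734−2.5747)/(176.8634−140.8647) = 1.0000. V = [p*·38.5734 + (1−p*)·2.5747]/1.03 = 22.2542. B = V − Δ·S = -134.2621.
(3,2): S=196.5149. Δ = (V_up−V_dn)/(S_up−S_dn) = (83.7718−38.5734)/(222.0618−176.8634) = 1.0000. V = [p*·83.7718 + (1−p*)·38.5734]/1.03 = 62.2528. B = V − Δ·S = -134.2621.
(3,3): S=246.7354. Δ = (V_up−V_dn)/(S_up−S_dn) = (140.5210−83.7718)/(278.8110−222.0618) = 1.0000. V = [p*·140.5210 + (1−p*)·83.7718]/1.03 = 112.4733. B = V − Δ·S = -134.2621.
(2,0): S=138.5100. Δ = (V_up−V_dn)/(S_up−S_dn) = (22.2542−1.4129)/(156.5163−124.6590) = 0.6542. V = [p*·22.2542 + (1−p*)·1.4129]/1.03 = 12.8085. B = V − Δ·S = -77.8059.
(2,1): S=173.9070. Δ = (V_up−V_dn)/(S_up−S_dn) = (62.2528−22.2542)/(196.5149−156.5163) = 1.0000. V = [p*·62.2528 + (1−p*)·22.2542]/1.03 = 43.5554. B = V − Δ·S = -130.3516.
(2,2): S=218.3499. Δ = (V_up−V_dn)/(S_up−S_dn) = (112.4733−62.2528)/(246.7354−196.5149) = 1.0000. V = [p*·112.4733 + (1−p*)·62.2528]/1.03 = 87.9983. B = V − Δ·S = -130.3516.
(1,0): S=153.9000. Δ = (V_up−V_dn)/(S_up−S_dn) = (43.5554−12.8085)/(173.9070−138.5100) = 0.8686. V = [p*·43.5554 + (1−p*)·12.8085]/1.03 = 29.3079. B = V − Δ·S = -104.3744.
(1,1): S=193.2300. Δ = (V_up−V_dn)/(S_up−S_dn) = (87.9983−43.5554)/(218.3499−173.9070) = 1.0000. V = [p*·87.9983 + (1−p*)·43.5554]/1.03 = 66.6751. B = V − Δ·S = -126.5549.
(0,0): S=171.0000. Δ = (V_up−V_dn)/(S_up−S_dn) = (66.6751−29.3079)/(193.2300−153.9000) = 0.9501. V = [p*·66.6751 + (1−p*)·29.3079]/1.03 = 48.9597. B = V − Δ·S = -113.5060.
Root portfolio cost Δ·171+B reproduces V0=48.9597.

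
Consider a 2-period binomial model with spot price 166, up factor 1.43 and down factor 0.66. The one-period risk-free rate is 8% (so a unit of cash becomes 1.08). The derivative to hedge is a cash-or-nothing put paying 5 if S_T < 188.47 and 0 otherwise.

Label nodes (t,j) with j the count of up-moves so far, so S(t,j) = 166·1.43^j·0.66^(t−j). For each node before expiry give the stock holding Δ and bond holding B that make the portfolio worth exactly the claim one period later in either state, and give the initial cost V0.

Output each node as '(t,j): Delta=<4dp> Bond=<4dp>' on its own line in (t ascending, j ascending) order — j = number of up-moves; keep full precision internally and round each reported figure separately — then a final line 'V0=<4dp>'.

No-arbitrage ⇒ martingale measure with p* = (R−d)/(u−d) = 0.5455.
At expiry t=2: V(2,0)=5.0000, V(2,1)=5.0000, V(2,2)=0.0000
  t=1,j=0: stock 109.5600 → up 156.6708 (V=5.0000), down 72.3096 (V=5.0000). Price 4.6296; hedge Δ=0.0000, bond B=4.6296.
  t=1,j=1: stock 237.3800 → up 339.4534 (V=0.0000), down 156.6708 (V=5.0000). Price 2.1044; hedge Δ=-0.0274, bond B=8.5979.
  t=0,j=0: stock 166.0000 → up 237.3800 (V=2.1044), down 109.5600 (V=4.6296). Price 3.0113; hedge Δ=-0.0198, bond B=6.2909.
Root portfolio cost Δ·166+B reproduces V0=3.0113.

(0,0): Delta=-0.0198 Bond=6.2909
(1,0): Delta=0.0000 Bond=4.6296
(1,1): Delta=-0.0274 Bond=8.5979
V0=3.0113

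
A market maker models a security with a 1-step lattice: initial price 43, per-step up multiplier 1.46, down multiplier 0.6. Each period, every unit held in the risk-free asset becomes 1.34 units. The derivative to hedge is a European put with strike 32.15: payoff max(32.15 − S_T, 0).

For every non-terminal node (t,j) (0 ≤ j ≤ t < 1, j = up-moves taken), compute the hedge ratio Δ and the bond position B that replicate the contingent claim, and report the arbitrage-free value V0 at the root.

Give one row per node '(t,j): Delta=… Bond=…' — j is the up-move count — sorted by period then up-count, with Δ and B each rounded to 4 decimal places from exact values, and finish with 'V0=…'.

(0,0): Delta=-0.1717 Bond=8.0449
V0=0.6612

Under the risk-neutral measure, an up-move has probability p* = (R−d)/(u−d) = 0.8605 and values discount at R = 1.34.
Terminal payoffs: V(1,0)=6.3500, V(1,1)=0.0000
  t=0,j=0: stock 43.0000 → up 62.7800 (V=0.0000), down 25.8000 (V=6.3500). Price 0.6612; hedge Δ=-0.1717, bond B=8.0449.
The time-0 hedge costs 0.6612, which is the no-arbitrage price.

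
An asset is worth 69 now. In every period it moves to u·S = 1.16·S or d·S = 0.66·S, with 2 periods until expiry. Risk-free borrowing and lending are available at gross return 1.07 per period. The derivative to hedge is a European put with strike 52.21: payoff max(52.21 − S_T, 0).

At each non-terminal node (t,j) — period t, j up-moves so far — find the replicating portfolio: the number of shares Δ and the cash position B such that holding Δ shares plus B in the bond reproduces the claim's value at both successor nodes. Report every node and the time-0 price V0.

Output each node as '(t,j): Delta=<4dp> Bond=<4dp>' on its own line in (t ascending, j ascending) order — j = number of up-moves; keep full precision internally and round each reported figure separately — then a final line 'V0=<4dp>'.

(0,0): Delta=-0.1080 Bond=8.0805
(1,0): Delta=-0.9729 Bond=48.0340
(1,1): Delta=0.0000 Bond=0.0000
V0=0.6269

No-arbitrage ⇒ martingale measure with p* = (R−d)/(u−d) = 0.8200.
Terminal payoffs: V(2,0)=22.1536, V(2,1)=0.0000, V(2,2)=0.0000
(1,0): S=45.5400. Δ = (V_up−V_dn)/(S_up−S_dn) = (0.0000−22.1536)/(52.8264−30.0564) = -0.9729. V = [p*·0.0000 + (1−p*)·22.1536]/1.07 = 3.7268. B = V − Δ·S = 48.0340.
(1,1): S=80.0400. Δ = (V_up−V_dn)/(S_up−S_dn) = (0.0000−0.0000)/(92.8464−52.8264) = 0.0000. V = [p*·0.0000 + (1−p*)·0.0000]/1.07 = 0.0000. B = V − Δ·S = 0.0000.
(0,0): S=69.0000. Δ = (V_up−V_dn)/(S_up−S_dn) = (0.0000−3.7268)/(80.0400−45.5400) = -0.1080. V = [p*·0.0000 + (1−p*)·3.7268]/1.07 = 0.6269. B = V − Δ·S = 8.0805.
Root portfolio cost Δ·69+B reproduces V0=0.6269.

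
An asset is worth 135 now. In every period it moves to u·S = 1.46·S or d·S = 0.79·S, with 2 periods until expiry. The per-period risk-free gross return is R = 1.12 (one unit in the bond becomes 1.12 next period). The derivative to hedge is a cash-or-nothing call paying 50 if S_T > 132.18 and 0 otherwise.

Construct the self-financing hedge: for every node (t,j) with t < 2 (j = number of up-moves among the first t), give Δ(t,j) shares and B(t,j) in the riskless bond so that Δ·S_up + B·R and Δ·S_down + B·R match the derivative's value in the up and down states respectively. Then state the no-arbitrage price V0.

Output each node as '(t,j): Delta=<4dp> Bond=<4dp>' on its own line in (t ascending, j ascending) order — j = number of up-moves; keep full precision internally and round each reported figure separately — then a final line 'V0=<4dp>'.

(0,0): Delta=0.2505 Bond=-4.2177
(1,0): Delta=0.6997 Bond=-52.6386
(1,1): Delta=0.0000 Bond=44.6429
V0=29.5951

Under the risk-neutral measure, an up-move has probability p* = (R−d)/(u−d) = 0.4925 and values discount at R = 1.12.
Terminal values V(2,·): V(2,0)=0.0000, V(2,1)=50.0000, V(2,2)=50.0000
  t=1,j=0: stock 106.6500 → up 155.7090 (V=50.0000), down 84.2535 (V=0.0000). Price 21.9883; hedge Δ=0.6997, bond B=-52.6386.
  t=1,j=1: stock 197.1000 → up 287.7660 (V=50.0000), down 155.7090 (V=50.0000). Price 44.6429; hedge Δ=0.0000, bond B=44.6429.
  t=0,j=0: stock 135.0000 → up 197.1000 (V=44.6429), down 106.6500 (V=21.9883). Price 29.5951; hedge Δ=0.2505, bond B=-4.2177.
Check: Δ(0,0)·S0 + B(0,0) = 29.5951 = V0.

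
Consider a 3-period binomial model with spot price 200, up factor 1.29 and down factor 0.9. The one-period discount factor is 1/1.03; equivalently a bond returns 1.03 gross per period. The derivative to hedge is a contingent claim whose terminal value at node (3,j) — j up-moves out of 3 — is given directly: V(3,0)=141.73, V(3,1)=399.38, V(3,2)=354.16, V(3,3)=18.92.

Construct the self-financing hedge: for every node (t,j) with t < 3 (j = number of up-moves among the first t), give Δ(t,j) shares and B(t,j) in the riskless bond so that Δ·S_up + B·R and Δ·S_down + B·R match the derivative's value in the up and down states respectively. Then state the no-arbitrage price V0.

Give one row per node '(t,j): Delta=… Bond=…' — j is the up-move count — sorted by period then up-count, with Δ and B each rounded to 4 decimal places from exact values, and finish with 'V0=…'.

(0,0): Delta=0.6908 Bond=135.3737
(1,0): Delta=2.1671 Bond=-126.2953
(1,1): Delta=-1.3691 Bond=670.8953
(2,0): Delta=4.0780 Bond=-439.6572
(2,1): Delta=-0.4993 Bond=489.0620
(2,2): Delta=-2.5827 Bond=1094.9425
V0=273.5352

Under the risk-neutral measure, an up-move has probability p* = (R−d)/(u−d) = 0.3333 and values discount at R = 1.03.
At expiry t=3: V(3,0)=141.7300, V(3,1)=399.3800, V(3,2)=354.1600, V(3,3)=18.9200
Node (2,0) S=162.0000: V=(p*·399.3800+(1−p*)·141.7300)/1.03=220.9838; Δ=(399.3800−141.7300)/(208.9800−145.8000)=4.0780; B=V−Δ·S=-439.6572
Node (2,1) S=232.2000: V=(p*·354.1600+(1−p*)·399.3800)/1.03=373.1133; Δ=(354.1600−399.3800)/(299.5380−208.9800)=-0.4993; B=V−Δ·S=489.0620
Node (2,2) S=332.8200: V=(p*·18.9200+(1−p*)·354.1600)/1.03=235.3528; Δ=(18.9200−354.1600)/(429.3378−299.5380)=-2.5827; B=V−Δ·S=1094.9425
Node (1,0) S=180.0000: V=(p*·373.1133+(1−p*)·220.9838)/1.03=263.7802; Δ=(373.1133−220.9838)/(232.2000−162.0000)=2.1671; B=V−Δ·S=-126.2953
Node (1,1) S=258.0000: V=(p*·235.3528+(1−p*)·373.1133)/1.03=317.6632; Δ=(235.3528−373.1133)/(332.8200−232.2000)=-1.3691; B=V−Δ·S=670.8953
Node (0,0) S=200.0000: V=(p*·317.6632+(1−p*)·263.7802)/1.03=273.5352; Δ=(317.6632−263.7802)/(258.0000−180.0000)=0.6908; B=V−Δ·S=135.3737
Check: Δ(0,0)·S0 + B(0,0) = 273.5352 = V0.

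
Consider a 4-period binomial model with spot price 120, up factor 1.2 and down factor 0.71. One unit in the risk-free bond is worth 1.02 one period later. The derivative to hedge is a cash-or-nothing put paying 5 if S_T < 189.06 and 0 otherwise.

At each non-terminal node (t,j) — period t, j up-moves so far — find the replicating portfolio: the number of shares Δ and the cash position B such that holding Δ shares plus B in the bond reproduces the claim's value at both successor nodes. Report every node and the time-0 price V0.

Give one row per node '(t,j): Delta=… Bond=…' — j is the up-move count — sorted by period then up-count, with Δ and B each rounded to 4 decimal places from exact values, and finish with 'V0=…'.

(0,0): Delta=-0.0203 Bond=6.3141
(1,0): Delta=0.0000 Bond=4.7116
(1,1): Delta=-0.0273 Bond=7.4441
(2,0): Delta=0.0000 Bond=4.8058
(2,1): Delta=0.0000 Bond=4.8058
(2,2): Delta=-0.0366 Bond=9.2114
(3,0): Delta=0.0000 Bond=4.9020
(3,1): Delta=0.0000 Bond=4.9020
(3,2): Delta=0.0000 Bond=4.9020
(3,3): Delta=-0.0492 Bond=12.0048
V0=3.8792

Since d<R<u, set p* = (R−d)/(u−d) = 0.6327; price each node as the discounted p*-expectation of its children.
Terminal payoffs: V(4,0)=5.0000, V(4,1)=5.0000, V(4,2)=5.0000, V(4,3)=5.0000, V(4,4)=0.0000
Node (3,0) S=42.9493: V=(p*·5.0000+(1−p*)·5.0000)/1.02=4.9020; Δ=(5.0000−5.0000)/(51.5392−30.4940)=0.0000; B=V−Δ·S=4.9020
Node (3,1) S=72.5904: V=(p*·5.0000+(1−p*)·5.0000)/1.02=4.9020; Δ=(5.0000−5.0000)/(87.1085−51.5392)=0.0000; B=V−Δ·S=4.9020
Node (3,2) S=122.6880: V=(p*·5.0000+(1−p*)·5.0000)/1.02=4.9020; Δ=(5.0000−5.0000)/(147.2256−87.1085)=0.0000; B=V−Δ·S=4.9020
Node (3,3) S=207.3600: V=(p*·0.0000+(1−p*)·5.0000)/1.02=1.8007; Δ=(0.0000−5.0000)/(248.8320−147.2256)=-0.0492; B=V−Δ·S=12.0048
Node (2,0) S=60.4920: V=(p*·4.9020+(1−p*)·4.9020)/1.02=4.8058; Δ=(4.9020−4.9020)/(72.5904−42.9493)=0.0000; B=V−Δ·S=4.8058
Node (2,1) S=102.2400: V=(p*·4.9020+(1−p*)·4.9020)/1.02=4.8058; Δ=(4.9020−4.9020)/(122.6880−72.5904)=0.0000; B=V−Δ·S=4.8058
Node (2,2) S=172.8000: V=(p*·1.8007+(1−p*)·4.9020)/1.02=2.8823; Δ=(1.8007−4.9020)/(207.3600−122.6880)=-0.0366; B=V−Δ·S=9.2114
Node (1,0) S=85.2000: V=(p*·4.8058+(1−p*)·4.8058)/1.02=4.7116; Δ=(4.8058−4.8058)/(102.2400−60.4920)=0.0000; B=V−Δ·S=4.7116
Node (1,1) S=144.0000: V=(p*·2.8823+(1−p*)·4.8058)/1.02=3.5185; Δ=(2.8823−4.8058)/(172.8000−102.2400)=-0.0273; B=V−Δ·S=7.4441
Node (0,0) S=120.0000: V=(p*·3.5185+(1−p*)·4.7116)/1.02=3.8792; Δ=(3.5185−4.7116)/(144.0000−85.2000)=-0.0203; B=V−Δ·S=6.3141
Root portfolio cost Δ·120+B reproduces V0=3.8792.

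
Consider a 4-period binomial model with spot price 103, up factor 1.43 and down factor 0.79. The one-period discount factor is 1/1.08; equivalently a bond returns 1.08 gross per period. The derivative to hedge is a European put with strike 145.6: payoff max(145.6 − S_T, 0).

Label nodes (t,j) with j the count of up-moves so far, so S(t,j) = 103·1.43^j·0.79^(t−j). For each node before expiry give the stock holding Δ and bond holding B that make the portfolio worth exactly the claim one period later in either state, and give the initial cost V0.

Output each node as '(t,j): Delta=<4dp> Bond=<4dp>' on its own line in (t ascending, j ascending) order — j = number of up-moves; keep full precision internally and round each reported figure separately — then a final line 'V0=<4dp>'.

No-arbitrage ⇒ martingale measure with p* = (R−d)/(u−d) = 0.4531.
Terminal values V(4,·): V(4,0)=105.4814, V(4,1)=72.9803, V(4,2)=14.1491, V(4,3)=0.0000, V(4,4)=0.0000
Node (3,0) S=50.7830: V=(p*·72.9803+(1−p*)·105.4814)/1.08=84.0318; Δ=(72.9803−105.4814)/(72.6197−40.1186)=-1.0000; B=V−Δ·S=134.8148
Node (3,1) S=91.9237: V=(p*·14.1491+(1−p*)·72.9803)/1.08=42.8911; Δ=(14.1491−72.9803)/(131.4509−72.6197)=-1.0000; B=V−Δ·S=134.8148
Node (3,2) S=166.3935: V=(p*·0.0000+(1−p*)·14.1491)/1.08=7.1646; Δ=(0.0000−14.1491)/(237.9427−131.4509)=-0.1329; B=V−Δ·S=29.2726
Node (3,3) S=301.1933: V=(p*·0.0000+(1−p*)·0.0000)/1.08=0.0000; Δ=(0.0000−0.0000)/(430.7064−237.9427)=0.0000; B=V−Δ·S=0.0000
Node (2,0) S=64.2823: V=(p*·42.8911+(1−p*)·84.0318)/1.08=60.5462; Δ=(42.8911−84.0318)/(91.9237−50.7830)=-1.0000; B=V−Δ·S=124.8285
Node (2,1) S=116.3591: V=(p*·7.1646+(1−p*)·42.8911)/1.08=24.7246; Δ=(7.1646−42.8911)/(166.3935−91.9237)=-0.4797; B=V−Δ·S=80.5472
Node (2,2) S=210.6247: V=(p*·0.0000+(1−p*)·7.1646)/1.08=3.6279; Δ=(0.0000−7.1646)/(301.1933−166.3935)=-0.0532; B=V−Δ·S=14.8227
Node (1,0) S=81.3700: V=(p*·24.7246+(1−p*)·60.5462)/1.08=41.0320; Δ=(24.7246−60.5462)/(116.3591−64.2823)=-0.6879; B=V−Δ·S=97.0033
Node (1,1) S=147.2900: V=(p*·3.6279+(1−p*)·24.7246)/1.08=14.0418; Δ=(3.6279−24.7246)/(210.6247−116.3591)=-0.2238; B=V−Δ·S=47.0054
Node (0,0) S=103.0000: V=(p*·14.0418+(1−p*)·41.0320)/1.08=26.6686; Δ=(14.0418−41.0320)/(147.2900−81.3700)=-0.4094; B=V−Δ·S=68.8407
Self-financing check: at every node Δ·S+B equals the discounted successor values.

(0,0): Delta=-0.4094 Bond=68.8407
(1,0): Delta=-0.6879 Bond=97.0033
(1,1): Delta=-0.2238 Bond=47.0054
(2,0): Delta=-1.0000 Bond=124.8285
(2,1): Delta=-0.4797 Bond=80.5472
(2,2): Delta=-0.0532 Bond=14.8227
(3,0): Delta=-1.0000 Bond=134.8148
(3,1): Delta=-1.0000 Bond=134.8148
(3,2): Delta=-0.1329 Bond=29.2726
(3,3): Delta=0.0000 Bond=0.0000
V0=26.6686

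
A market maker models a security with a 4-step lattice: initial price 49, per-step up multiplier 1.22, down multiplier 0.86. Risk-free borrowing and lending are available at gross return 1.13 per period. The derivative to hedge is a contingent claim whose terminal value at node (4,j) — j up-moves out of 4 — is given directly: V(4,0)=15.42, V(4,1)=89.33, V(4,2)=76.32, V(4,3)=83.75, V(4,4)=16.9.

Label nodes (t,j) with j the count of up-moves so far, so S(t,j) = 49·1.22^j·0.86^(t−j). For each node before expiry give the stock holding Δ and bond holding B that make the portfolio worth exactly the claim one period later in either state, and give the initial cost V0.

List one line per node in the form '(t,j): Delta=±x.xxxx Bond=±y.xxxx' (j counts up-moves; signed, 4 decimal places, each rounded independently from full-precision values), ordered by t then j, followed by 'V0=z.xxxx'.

(0,0): Delta=-1.0114 Bond=86.9861
(1,0): Delta=0.2024 Bond=47.1469
(1,1): Delta=-1.2966 Bond=115.3434
(2,0): Delta=0.5915 Bond=39.1741
(2,1): Delta=0.1109 Bond=57.9766
(2,2): Delta=-1.6273 Bond=154.4585
(3,0): Delta=6.5873 Bond=-142.6042
(3,1): Delta=-0.8174 Bond=106.5570
(3,2): Delta=0.3291 Bond=51.8324
(3,3): Delta=-2.0870 Bond=215.4400
V0=37.4282

Since d<R<u, set p* = (R−d)/(u−d) = 0.7500; price each node as the discounted p*-expectation of its children.
Payoff layer (t=4): V(4,0)=15.4200, V(4,1)=89.3300, V(4,2)=76.3200, V(4,3)=83.7500, V(4,4)=16.9000
  t=3,j=0: stock 31.1667 → up 38.0234 (V=89.3300), down 26.8034 (V=15.4200). Price 62.7013; hedge Δ=6.5873, bond B=-142.6042.
  t=3,j=1: stock 44.2133 → up 53.9402 (V=76.3200), down 38.0234 (V=89.3300). Price 70.4181; hedge Δ=-0.8174, bond B=106.5570.
  t=3,j=2: stock 62.7212 → up 76.5198 (V=83.7500), down 53.9402 (V=76.3200). Price 72.4712; hedge Δ=0.3291, bond B=51.8324.
  t=3,j=3: stock 88.9766 → up 108.5514 (V=16.9000), down 76.5198 (V=83.7500). Price 29.7456; hedge Δ=-2.0870, bond B=215.4400.
  t=2,j=0: stock 36.2404 → up 44.2133 (V=70.4181), down 31.1667 (V=62.7013). Price 60.6097; hedge Δ=0.5915, bond B=39.1741.
  t=2,j=1: stock 51.4108 → up 62.7212 (V=72.4712), down 44.2133 (V=70.4181). Price 63.6796; hedge Δ=0.1109, bond B=57.9766.
  t=2,j=2: stock 72.9316 → up 88.9766 (V=29.7456), down 62.7212 (V=72.4712). Price 35.7761; hedge Δ=-1.6273, bond B=154.4585.
  t=1,j=0: stock 42.1400 → up 51.4108 (V=63.6796), down 36.2404 (V=60.6097). Price 55.6745; hedge Δ=0.2024, bond B=47.1469.
  t=1,j=1: stock 59.7800 → up 72.9316 (V=35.7761), down 51.4108 (V=63.6796). Price 37.8336; hedge Δ=-1.2966, bond B=115.3434.
  t=0,j=0: stock 49.0000 → up 59.7800 (V=37.8336), down 42.1400 (V=55.6745). Price 37.4282; hedge Δ=-1.0114, bond B=86.9861.
The time-0 hedge costs 37.4282, which is the no-arbitrage price.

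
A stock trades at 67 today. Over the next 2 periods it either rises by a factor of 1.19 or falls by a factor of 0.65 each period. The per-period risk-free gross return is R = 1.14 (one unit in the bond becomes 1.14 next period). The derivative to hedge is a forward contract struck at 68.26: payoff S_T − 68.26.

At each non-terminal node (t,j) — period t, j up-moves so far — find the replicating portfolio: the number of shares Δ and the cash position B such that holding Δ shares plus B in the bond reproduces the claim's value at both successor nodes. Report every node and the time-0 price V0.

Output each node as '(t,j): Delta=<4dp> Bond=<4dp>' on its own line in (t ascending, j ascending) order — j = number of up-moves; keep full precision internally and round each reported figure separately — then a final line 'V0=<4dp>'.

(0,0): Delta=1.0000 Bond=-52.5239
(1,0): Delta=1.0000 Bond=-59.8772
(1,1): Delta=1.0000 Bond=-59.8772
V0=14.4761

Risk-neutral probability p* = (R−d)/(u−d) = (1.14−0.65)/(1.19−0.65) = 0.9074.
At expiry t=2: V(2,0)=-39.9525, V(2,1)=-16.4355, V(2,2)=26.6187
Node (1,0) S=43.5500: V=(p*·-16.4355+(1−p*)·-39.9525)/1.14=-16.3272; Δ=(-16.4355−-39.9525)/(51.8245−28.3075)=1.0000; B=V−Δ·S=-59.8772
Node (1,1) S=79.7300: V=(p*·26.6187+(1−p*)·-16.4355)/1.14=19.8528; Δ=(26.6187−-16.4355)/(94.8787−51.8245)=1.0000; B=V−Δ·S=-59.8772
Node (0,0) S=67.0000: V=(p*·19.8528+(1−p*)·-16.3272)/1.14=14.4761; Δ=(19.8528−-16.3272)/(79.7300−43.5500)=1.0000; B=V−Δ·S=-52.5239
Each (Δ,B) replicates both successor values, so the strategy is self-financing and V0 is arbitrage-free.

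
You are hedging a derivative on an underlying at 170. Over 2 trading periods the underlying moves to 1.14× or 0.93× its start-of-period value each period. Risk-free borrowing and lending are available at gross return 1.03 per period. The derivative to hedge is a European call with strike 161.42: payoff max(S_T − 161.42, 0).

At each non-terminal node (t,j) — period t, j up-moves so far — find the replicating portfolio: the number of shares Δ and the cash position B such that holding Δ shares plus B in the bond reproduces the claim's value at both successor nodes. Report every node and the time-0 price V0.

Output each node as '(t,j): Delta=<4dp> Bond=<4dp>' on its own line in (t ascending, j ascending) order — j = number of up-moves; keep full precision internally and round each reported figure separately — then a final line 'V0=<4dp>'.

Since d<R<u, set p* = (R−d)/(u−d) = 0.4762; price each node as the discounted p*-expectation of its children.
Terminal payoffs: V(2,0)=0.0000, V(2,1)=18.8140, V(2,2)=59.5120
Node (1,0) S=158.1000: V=(p*·18.8140+(1−p*)·0.0000)/1.03=8.6981; Δ=(18.8140−0.0000)/(180.2340−147.0330)=0.5667; B=V−Δ·S=-80.8924
Node (1,1) S=193.8000: V=(p*·59.5120+(1−p*)·18.8140)/1.03=37.0816; Δ=(59.5120−18.8140)/(220.9320−180.2340)=1.0000; B=V−Δ·S=-156.7184
Node (0,0) S=170.0000: V=(p*·37.0816+(1−p*)·8.6981)/1.03=21.5670; Δ=(37.0816−8.6981)/(193.8000−158.1000)=0.7951; B=V−Δ·S=-113.5923
Check: Δ(0,0)·S0 + B(0,0) = 21.5670 = V0.

(0,0): Delta=0.7951 Bond=-113.5923
(1,0): Delta=0.5667 Bond=-80.8924
(1,1): Delta=1.0000 Bond=-156.7184
V0=21.5670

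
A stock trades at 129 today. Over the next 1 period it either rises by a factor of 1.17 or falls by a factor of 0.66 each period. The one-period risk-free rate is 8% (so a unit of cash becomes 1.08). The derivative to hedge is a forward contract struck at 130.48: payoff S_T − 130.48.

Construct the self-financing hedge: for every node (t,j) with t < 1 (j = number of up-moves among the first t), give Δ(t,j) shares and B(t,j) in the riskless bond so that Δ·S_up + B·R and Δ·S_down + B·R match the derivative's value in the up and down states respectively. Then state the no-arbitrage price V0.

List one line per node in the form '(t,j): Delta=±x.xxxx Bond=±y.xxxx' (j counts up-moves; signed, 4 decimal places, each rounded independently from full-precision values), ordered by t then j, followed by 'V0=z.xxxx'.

No-arbitrage ⇒ martingale measure with p* = (R−d)/(u−d) = 0.8235.
Payoff layer (t=1): V(1,0)=-45.3400, V(1,1)=20.4500
(0,0): S=129.0000. Δ = (V_up−V_dn)/(S_up−S_dn) = (20.4500−-45.3400)/(150.9300−85.1400) = 1.0000. V = [p*·20.4500 + (1−p*)·-45.3400]/1.08 = 8.1852. B = V − Δ·S = -120.8148.
Check: Δ(0,0)·S0 + B(0,0) = 8.1852 = V0.

(0,0): Delta=1.0000 Bond=-120.8148
V0=8.1852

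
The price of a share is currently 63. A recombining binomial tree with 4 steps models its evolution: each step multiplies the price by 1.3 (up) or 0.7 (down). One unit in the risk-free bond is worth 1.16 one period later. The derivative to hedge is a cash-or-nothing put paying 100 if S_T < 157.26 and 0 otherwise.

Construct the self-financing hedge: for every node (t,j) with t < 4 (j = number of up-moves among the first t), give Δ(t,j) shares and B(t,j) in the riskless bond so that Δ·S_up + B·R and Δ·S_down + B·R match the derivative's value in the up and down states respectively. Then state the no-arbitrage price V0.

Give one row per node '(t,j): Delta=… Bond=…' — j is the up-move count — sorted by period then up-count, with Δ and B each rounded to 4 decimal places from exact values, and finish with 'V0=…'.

(0,0): Delta=-0.7638 Bond=84.2650
(1,0): Delta=0.0000 Bond=64.0658
(1,1): Delta=-0.8889 Bond=107.9983
(2,0): Delta=0.0000 Bond=74.3163
(2,1): Delta=0.0000 Bond=74.3163
(2,2): Delta=-1.0346 Bond=140.7881
(3,0): Delta=0.0000 Bond=86.2069
(3,1): Delta=0.0000 Bond=86.2069
(3,2): Delta=0.0000 Bond=86.2069
(3,3): Delta=-1.2041 Bond=186.7816
V0=36.1484

Since d<R<u, set p* = (R−d)/(u−d) = 0.7667; price each node as the discounted p*-expectation of its children.
Terminal values V(4,·): V(4,0)=100.0000, V(4,1)=100.0000, V(4,2)=100.0000, V(4,3)=100.0000, V(4,4)=0.0000
(3,0): S=21.6090. Δ = (V_up−V_dn)/(S_up−S_dn) = (100.0000−100.0000)/(28.0917−15.1263) = 0.0000. V = [p*·100.0000 + (1−p*)·100.0000]/1.16 = 86.2069. B = V − Δ·S = 86.2069.
(3,1): S=40.1310. Δ = (V_up−V_dn)/(S_up−S_dn) = (100.0000−100.0000)/(52.1703−28.0917) = 0.0000. V = [p*·100.0000 + (1−p*)·100.0000]/1.16 = 86.2069. B = V − Δ·S = 86.2069.
(3,2): S=74.5290. Δ = (V_up−V_dn)/(S_up−S_dn) = (100.0000−100.0000)/(96.8877−52.1703) = 0.0000. V = [p*·100.0000 + (1−p*)·100.0000]/1.16 = 86.2069. B = V − Δ·S = 86.2069.
(3,3): S=138.4110. Δ = (V_up−V_dn)/(S_up−S_dn) = (0.0000−100.0000)/(179.9343−96.8877) = -1.2041. V = [p*·0.0000 + (1−p*)·100.0000]/1.16 = 20.1149. B = V − Δ·S = 186.7816.
(2,0): S=30.8700. Δ = (V_up−V_dn)/(S_up−S_dn) = (86.2069−86.2069)/(40.1310−21.6090) = 0.0000. V = [p*·86.2069 + (1−p*)·86.2069]/1.16 = 74.3163. B = V − Δ·S = 74.3163.
(2,1): S=57.3300. Δ = (V_up−V_dn)/(S_up−S_dn) = (86.2069−86.2069)/(74.5290−40.1310) = 0.0000. V = [p*·86.2069 + (1−p*)·86.2069]/1.16 = 74.3163. B = V − Δ·S = 74.3163.
(2,2): S=106.4700. Δ = (V_up−V_dn)/(S_up−S_dn) = (20.1149−86.2069)/(138.4110−74.5290) = -1.0346. V = [p*·20.1149 + (1−p*)·86.2069]/1.16 = 30.6348. B = V − Δ·S = 140.7881.
(1,0): S=44.1000. Δ = (V_up−V_dn)/(S_up−S_dn) = (74.3163−74.3163)/(57.3300−30.8700) = 0.0000. V = [p*·74.3163 + (1−p*)·74.3163]/1.16 = 64.0658. B = V − Δ·S = 64.0658.
(1,1): S=81.9000. Δ = (V_up−V_dn)/(S_up−S_dn) = (30.6348−74.3163)/(106.4700−57.3300) = -0.8889. V = [p*·30.6348 + (1−p*)·74.3163]/1.16 = 35.1958. B = V − Δ·S = 107.9983.
(0,0): S=63.0000. Δ = (V_up−V_dn)/(S_up−S_dn) = (35.1958−64.0658)/(81.9000−44.1000) = -0.7638. V = [p*·35.1958 + (1−p*)·64.0658]/1.16 = 36.1484. B = V − Δ·S = 84.2650.
Self-financing check: at every node Δ·S+B equals the discounted successor values.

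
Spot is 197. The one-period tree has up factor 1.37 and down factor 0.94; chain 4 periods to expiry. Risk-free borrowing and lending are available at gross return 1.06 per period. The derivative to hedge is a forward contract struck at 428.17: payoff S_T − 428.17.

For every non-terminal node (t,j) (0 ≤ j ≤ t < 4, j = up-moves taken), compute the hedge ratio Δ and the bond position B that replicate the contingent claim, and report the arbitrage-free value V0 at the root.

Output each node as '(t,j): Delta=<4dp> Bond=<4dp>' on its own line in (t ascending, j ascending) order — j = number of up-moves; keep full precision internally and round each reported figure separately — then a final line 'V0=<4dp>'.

(0,0): Delta=1.0000 Bond=-339.1507
(1,0): Delta=1.0000 Bond=-359.4998
(1,1): Delta=1.0000 Bond=-359.4998
(2,0): Delta=1.0000 Bond=-381.0698
(2,1): Delta=1.0000 Bond=-381.0698
(2,2): Delta=1.0000 Bond=-381.0698
(3,0): Delta=1.0000 Bond=-403.9340
(3,1): Delta=1.0000 Bond=-403.9340
(3,2): Delta=1.0000 Bond=-403.9340
(3,3): Delta=1.0000 Bond=-403.9340
V0=-142.1507

Under the risk-neutral measure, an up-move has probability p* = (R−d)/(u−d) = 0.2791 and values discount at R = 1.06.
At expiry t=4: V(4,0)=-274.3625, V(4,1)=-204.0037, V(4,2)=-101.4595, V(4,3)=47.9931, V(4,4)=265.8125
Node (3,0) S=163.6250: V=(p*·-204.0037+(1−p*)·-274.3625)/1.06=-240.3089; Δ=(-204.0037−-274.3625)/(224.1663−153.8075)=1.0000; B=V−Δ·S=-403.9340
Node (3,1) S=238.4748: V=(p*·-101.4595+(1−p*)·-204.0037)/1.06=-165.4592; Δ=(-101.4595−-204.0037)/(326.7105−224.1663)=1.0000; B=V−Δ·S=-403.9340
Node (3,2) S=347.5643: V=(p*·47.9931+(1−p*)·-101.4595)/1.06=-56.3696; Δ=(47.9931−-101.4595)/(476.1631−326.7105)=1.0000; B=V−Δ·S=-403.9340
Node (3,3) S=506.5565: V=(p*·265.8125+(1−p*)·47.9931)/1.06=102.6226; Δ=(265.8125−47.9931)/(693.9825−476.1631)=1.0000; B=V−Δ·S=-403.9340
Node (2,0) S=174.0692: V=(p*·-165.4592+(1−p*)·-240.3089)/1.06=-207.0006; Δ=(-165.4592−-240.3089)/(238.4748−163.6250)=1.0000; B=V−Δ·S=-381.0698
Node (2,1) S=253.6966: V=(p*·-56.3696+(1−p*)·-165.4592)/1.06=-127.3732; Δ=(-56.3696−-165.4592)/(347.5643−238.4748)=1.0000; B=V−Δ·S=-381.0698
Node (2,2) S=369.7493: V=(p*·102.6226+(1−p*)·-56.3696)/1.06=-11.3205; Δ=(102.6226−-56.3696)/(506.5565−347.5643)=1.0000; B=V−Δ·S=-381.0698
Node (1,0) S=185.1800: V=(p*·-127.3732+(1−p*)·-207.0006)/1.06=-174.3198; Δ=(-127.3732−-207.0006)/(253.6966−174.0692)=1.0000; B=V−Δ·S=-359.4998
Node (1,1) S=269.8900: V=(p*·-11.3205+(1−p*)·-127.3732)/1.06=-89.6098; Δ=(-11.3205−-127.3732)/(369.7493−253.6966)=1.0000; B=V−Δ·S=-359.4998
Node (0,0) S=197.0000: V=(p*·-89.6098+(1−p*)·-174.3198)/1.06=-142.1507; Δ=(-89.6098−-174.3198)/(269.8900−185.1800)=1.0000; B=V−Δ·S=-339.1507
Root portfolio cost Δ·197+B reproduces V0=-142.1507.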